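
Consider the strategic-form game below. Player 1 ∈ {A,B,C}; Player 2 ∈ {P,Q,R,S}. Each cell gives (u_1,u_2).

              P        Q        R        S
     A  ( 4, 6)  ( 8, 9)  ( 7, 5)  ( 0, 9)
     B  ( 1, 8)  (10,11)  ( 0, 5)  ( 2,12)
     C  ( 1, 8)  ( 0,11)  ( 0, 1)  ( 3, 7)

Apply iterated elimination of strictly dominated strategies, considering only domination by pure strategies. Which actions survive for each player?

Remaining: P1:{B,C} P2:{Q,S}

P2 drop P (Q beats it: A:9>6 B:11>8 C:11>8)
P2 drop R (Q beats it: A:9>5 B:11>5 C:11>1)
P1 drop A (B beats it: Q:10>8 S:2>0)
P1→{B,C} P2→{Q,S}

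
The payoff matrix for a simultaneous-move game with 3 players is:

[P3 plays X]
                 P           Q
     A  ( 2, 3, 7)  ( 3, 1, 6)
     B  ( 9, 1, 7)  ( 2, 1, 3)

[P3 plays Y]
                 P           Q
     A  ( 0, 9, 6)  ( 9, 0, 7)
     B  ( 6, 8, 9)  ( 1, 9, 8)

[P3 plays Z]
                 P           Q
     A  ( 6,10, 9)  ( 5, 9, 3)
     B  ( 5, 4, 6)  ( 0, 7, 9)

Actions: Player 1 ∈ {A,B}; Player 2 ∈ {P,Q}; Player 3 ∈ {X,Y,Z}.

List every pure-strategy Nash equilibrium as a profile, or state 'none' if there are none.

PSNE = {(A,P,Z)}

(A,P,X): not NE [P1→B gives 9>2; P3→Z gives 9>7]
(A,P,Y): not NE [P1→B gives 6>0; P3→Z gives 9>6]
(A,P,Z): NE
(A,Q,X): not NE [P2→P gives 3>1; P3→Y gives 7>6]
(A,Q,Y): not NE [P2→P gives 9>0]
(A,Q,Z): not NE [P2→P gives 10>9; P3→Y gives 7>3]
(B,P,X): not NE [P3→Y gives 9>7]
(B,P,Y): not NE [P2→Q gives 9>8]
(B,P,Z): not NE [P1→A gives 6>5; P2→Q gives 7>4; P3→Y gives 9>6]
(B,Q,X): not NE [P1→A gives 3>2; P3→Z gives 9>3]
(B,Q,Y): not NE [P1→A gives 9>1; P3→Z gives 9>8]
(B,Q,Z): not NE [P1→A gives 5>0]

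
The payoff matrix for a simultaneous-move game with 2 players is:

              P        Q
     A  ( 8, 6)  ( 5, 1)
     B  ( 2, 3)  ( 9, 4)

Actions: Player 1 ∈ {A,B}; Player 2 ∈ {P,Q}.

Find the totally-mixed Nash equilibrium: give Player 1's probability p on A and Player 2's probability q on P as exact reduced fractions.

P1 mixes 1/6 on A; P2 mixes 2/5 on P

P1 indiff ⇒ q·8+(1-q)·5 = q·2+(1-q)·9 ⇒ q(6) = (1-q)(4) ⇒ q = 2/5
P2 indiff ⇒ p·6+(1-p)·3 = p·1+(1-p)·4 ⇒ p(5) = (1-p)(1) ⇒ p = 1/6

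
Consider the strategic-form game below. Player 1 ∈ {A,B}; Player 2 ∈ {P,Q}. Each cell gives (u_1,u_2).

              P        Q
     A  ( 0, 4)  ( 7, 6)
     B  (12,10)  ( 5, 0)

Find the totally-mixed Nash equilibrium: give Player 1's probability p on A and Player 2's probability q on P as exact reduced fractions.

P1 indiff ⇒ q·0+(1-q)·7 = q·12+(1-q)·5 ⇒ q(-12) = (1-q)(-2) ⇒ q = 1/7
P2 indiff ⇒ p·4+(1-p)·10 = p·6+(1-p)·0 ⇒ p(-2) = (1-p)(-10) ⇒ p = 5/6

(p,q) = (5/6, 1/7)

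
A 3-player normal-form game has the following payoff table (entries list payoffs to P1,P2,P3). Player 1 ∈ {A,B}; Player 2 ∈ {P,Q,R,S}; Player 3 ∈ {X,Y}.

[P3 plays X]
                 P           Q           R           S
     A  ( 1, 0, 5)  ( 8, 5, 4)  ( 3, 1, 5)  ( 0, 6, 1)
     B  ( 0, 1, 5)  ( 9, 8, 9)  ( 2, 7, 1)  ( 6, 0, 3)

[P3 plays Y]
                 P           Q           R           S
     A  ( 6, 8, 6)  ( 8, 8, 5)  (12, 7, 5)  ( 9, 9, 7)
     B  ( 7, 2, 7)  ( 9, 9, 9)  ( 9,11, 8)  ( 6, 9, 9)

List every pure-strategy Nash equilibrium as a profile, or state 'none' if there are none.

NE set: (A,S,Y), (B,Q,X)

(A,P,X): not NE [P2→S gives 6>0; P3→Y gives 6>5]
(A,P,Y): not NE [P1→B gives 7>6; P2→S gives 9>8]
(A,Q,X): not NE [P1→B gives 9>8; P2→S gives 6>5; P3→Y gives 5>4]
(A,Q,Y): not NE [P1→B gives 9>8; P2→S gives 9>8]
(A,R,X): not NE [P2→S gives 6>1]
(A,R,Y): not NE [P2→S gives 9>7]
(A,S,X): not NE [P1→B gives 6>0; P3→Y gives 7>1]
(A,S,Y): NE
(B,P,X): not NE [P1→A gives 1>0; P2→Q gives 8>1; P3→Y gives 7>5]
(B,P,Y): not NE [P2→R gives 11>2]
(B,Q,X): NE
(B,Q,Y): not NE [P2→R gives 11>9]
(B,R,X): not NE [P1→A gives 3>2; P2→Q gives 8>7; P3→Y gives 8>1]
(B,R,Y): not NE [P1→A gives 12>9]
(B,S,X): not NE [P2→Q gives 8>0; P3→Y gives 9>3]
(B,S,Y): not NE [P1→A gives 9>6; P2→R gives 11>9]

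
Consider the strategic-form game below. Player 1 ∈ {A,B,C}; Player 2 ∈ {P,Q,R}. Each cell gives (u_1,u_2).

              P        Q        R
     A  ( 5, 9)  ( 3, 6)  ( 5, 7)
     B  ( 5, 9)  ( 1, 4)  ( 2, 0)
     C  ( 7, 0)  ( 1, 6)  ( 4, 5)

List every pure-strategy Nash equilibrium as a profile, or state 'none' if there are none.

(A,P): not NE [P1→C gives 7>5]
(A,Q): not NE [P2→P gives 9>6]
(A,R): not NE [P2→P gives 9>7]
(B,P): not NE [P1→C gives 7>5]
(B,Q): not NE [P1→A gives 3>1; P2→P gives 9>4]
(B,R): not NE [P1→A gives 5>2; P2→P gives 9>0]
(C,P): not NE [P2→Q gives 6>0]
(C,Q): not NE [P1→A gives 3>1]
(C,R): not NE [P1→A gives 5>4; P2→Q gives 6>5]

PSNE: ∅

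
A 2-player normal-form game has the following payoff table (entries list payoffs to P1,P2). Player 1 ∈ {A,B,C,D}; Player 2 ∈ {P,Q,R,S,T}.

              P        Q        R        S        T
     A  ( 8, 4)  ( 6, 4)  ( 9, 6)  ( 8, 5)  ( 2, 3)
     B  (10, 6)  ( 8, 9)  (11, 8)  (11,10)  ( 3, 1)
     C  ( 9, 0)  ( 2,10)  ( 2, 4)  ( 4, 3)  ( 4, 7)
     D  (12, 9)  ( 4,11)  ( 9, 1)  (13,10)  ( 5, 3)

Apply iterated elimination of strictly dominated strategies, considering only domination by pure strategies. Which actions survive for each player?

P1 drop A (B beats it: P:10>8 Q:8>6 R:11>9 S:11>8 T:3>2)
P1 drop C (D beats it: P:12>9 Q:4>2 R:9>2 S:13>4 T:5>4)
P2 drop P (Q beats it: B:9>6 D:11>9)
P2 drop R (Q beats it: B:9>8 D:11>1)
P2 drop T (Q beats it: B:9>1 D:11>3)
P1→{B,D} P2→{Q,S}

Remaining: P1:{B,D} P2:{Q,S}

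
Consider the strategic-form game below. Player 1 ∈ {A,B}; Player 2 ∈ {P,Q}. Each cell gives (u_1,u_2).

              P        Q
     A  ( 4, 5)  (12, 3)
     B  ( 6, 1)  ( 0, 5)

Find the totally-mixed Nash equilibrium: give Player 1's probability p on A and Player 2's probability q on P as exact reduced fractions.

P1 indiff ⇒ q·4+(1-q)·12 = q·6+(1-q)·0 ⇒ q(-2) = (1-q)(-12) ⇒ q = 6/7
P2 indiff ⇒ p·5+(1-p)·1 = p·3+(1-p)·5 ⇒ p(2) = (1-p)(4) ⇒ p = 2/3

(p,q) = (2/3, 6/7)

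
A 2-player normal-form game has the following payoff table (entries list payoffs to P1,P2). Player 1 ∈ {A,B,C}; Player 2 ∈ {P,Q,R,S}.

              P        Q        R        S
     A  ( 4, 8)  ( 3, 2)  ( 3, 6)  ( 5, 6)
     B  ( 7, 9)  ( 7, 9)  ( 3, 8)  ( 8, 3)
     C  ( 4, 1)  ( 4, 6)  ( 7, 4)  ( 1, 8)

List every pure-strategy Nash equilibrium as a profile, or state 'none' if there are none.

(A,P): not NE [P1→B gives 7>4]
(A,Q): not NE [P1→B gives 7>3; P2→P gives 8>2]
(A,R): not NE [P1→C gives 7>3; P2→P gives 8>6]
(A,S): not NE [P1→B gives 8>5; P2→P gives 8>6]
(B,P): NE
(B,Q): NE
(B,R): not NE [P1→C gives 7>3; P2→Q gives 9>8]
(B,S): not NE [P2→Q gives 9>3]
(C,P): not NE [P1→B gives 7>4; P2→S gives 8>1]
(C,Q): not NE [P1→B gives 7>4; P2→S gives 8>6]
(C,R): not NE [P2→S gives 8>4]
(C,S): not NE [P1→B gives 8>1]

Nash profiles: (B,P), (B,Q)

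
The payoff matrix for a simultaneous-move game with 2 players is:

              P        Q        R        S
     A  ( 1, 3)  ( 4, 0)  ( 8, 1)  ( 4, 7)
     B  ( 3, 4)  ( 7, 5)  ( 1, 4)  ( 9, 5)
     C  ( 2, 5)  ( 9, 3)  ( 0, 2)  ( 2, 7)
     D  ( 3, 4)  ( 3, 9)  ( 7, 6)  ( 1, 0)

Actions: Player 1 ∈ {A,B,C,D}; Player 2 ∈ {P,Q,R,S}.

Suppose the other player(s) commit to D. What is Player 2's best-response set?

argmax u_2 = {Q}

u_2(P vs D) = 4
u_2(Q vs D) = 9
u_2(R vs D) = 6
u_2(S vs D) = 0
max payoff 9 at {Q}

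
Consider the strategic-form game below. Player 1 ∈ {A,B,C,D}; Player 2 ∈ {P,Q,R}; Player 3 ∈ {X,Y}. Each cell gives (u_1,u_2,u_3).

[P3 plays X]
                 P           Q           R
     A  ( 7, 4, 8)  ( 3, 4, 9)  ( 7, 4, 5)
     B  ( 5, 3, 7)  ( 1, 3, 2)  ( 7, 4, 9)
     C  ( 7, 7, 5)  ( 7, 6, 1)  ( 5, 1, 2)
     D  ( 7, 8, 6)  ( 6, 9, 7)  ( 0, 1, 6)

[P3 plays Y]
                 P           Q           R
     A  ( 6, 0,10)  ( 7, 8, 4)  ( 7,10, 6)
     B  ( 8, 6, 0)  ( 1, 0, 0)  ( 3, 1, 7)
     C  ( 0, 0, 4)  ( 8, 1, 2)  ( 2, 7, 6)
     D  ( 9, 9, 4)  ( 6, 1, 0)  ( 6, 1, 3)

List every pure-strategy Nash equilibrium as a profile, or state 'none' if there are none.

(A,P,X): not NE [P3→Y gives 10>8]
(A,P,Y): not NE [P1→D gives 9>6; P2→R gives 10>0]
(A,Q,X): not NE [P1→C gives 7>3]
(A,Q,Y): not NE [P1→C gives 8>7; P2→R gives 10>8; P3→X gives 9>4]
(A,R,X): not NE [P3→Y gives 6>5]
(A,R,Y): NE
(B,P,X): not NE [P1→D gives 7>5; P2→R gives 4>3]
(B,P,Y): not NE [P1→D gives 9>8; P3→X gives 7>0]
(B,Q,X): not NE [P1→C gives 7>1; P2→R gives 4>3]
(B,Q,Y): not NE [P1→C gives 8>1; P2→P gives 6>0; P3→X gives 2>0]
(B,R,X): NE
(B,R,Y): not NE [P1→A gives 7>3; P2→P gives 6>1; P3→X gives 9>7]
(C,P,X): NE
(C,P,Y): not NE [P1→D gives 9>0; P2→R gives 7>0; P3→X gives 5>4]
(C,Q,X): not NE [P2→P gives 7>6; P3→Y gives 2>1]
(C,Q,Y): not NE [P2→R gives 7>1]
(C,R,X): not NE [P1→B gives 7>5; P2→P gives 7>1; P3→Y gives 6>2]
(C,R,Y): not NE [P1→A gives 7>2]
(D,P,X): not NE [P2→Q gives 9>8]
(D,P,Y): not NE [P3→X gives 6>4]
(D,Q,X): not NE [P1→C gives 7>6]
(D,Q,Y): not NE [P1→C gives 8>6; P2→P gives 9>1; P3→X gives 7>0]
(D,R,X): not NE [P1→B gives 7>0; P2→Q gives 9>1]
(D,R,Y): not NE [P1→A gives 7>6; P2→P gives 9>1; P3→X gives 6>3]

PSNE = {(A,R,Y), (B,R,X), (C,P,X)}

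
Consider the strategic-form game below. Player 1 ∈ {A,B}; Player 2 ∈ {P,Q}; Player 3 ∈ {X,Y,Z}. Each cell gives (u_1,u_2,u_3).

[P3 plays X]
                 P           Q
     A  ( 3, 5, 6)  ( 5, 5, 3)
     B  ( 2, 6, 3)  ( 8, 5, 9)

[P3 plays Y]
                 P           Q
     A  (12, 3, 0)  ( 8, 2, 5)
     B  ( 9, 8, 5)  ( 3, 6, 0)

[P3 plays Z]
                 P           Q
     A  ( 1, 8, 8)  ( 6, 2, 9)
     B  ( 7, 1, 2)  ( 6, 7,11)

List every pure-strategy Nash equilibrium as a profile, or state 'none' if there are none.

Nash profiles: (B,Q,Z)

(A,P,X): not NE [P3→Z gives 8>6]
(A,P,Y): not NE [P3→Z gives 8>0]
(A,P,Z): not NE [P1→B gives 7>1]
(A,Q,X): not NE [P1→B gives 8>5; P3→Z gives 9>3]
(A,Q,Y): not NE [P2→P gives 3>2; P3→Z gives 9>5]
(A,Q,Z): not NE [P2→P gives 8>2]
(B,P,X): not NE [P1→A gives 3>2; P3→Y gives 5>3]
(B,P,Y): not NE [P1→A gives 12>9]
(B,P,Z): not NE [P2→Q gives 7>1; P3→Y gives 5>2]
(B,Q,X): not NE [P2→P gives 6>5; P3→Z gives 11>9]
(B,Q,Y): not NE [P1→A gives 8>3; P2→P gives 8>6; P3→Z gives 11>0]
(B,Q,Z): NE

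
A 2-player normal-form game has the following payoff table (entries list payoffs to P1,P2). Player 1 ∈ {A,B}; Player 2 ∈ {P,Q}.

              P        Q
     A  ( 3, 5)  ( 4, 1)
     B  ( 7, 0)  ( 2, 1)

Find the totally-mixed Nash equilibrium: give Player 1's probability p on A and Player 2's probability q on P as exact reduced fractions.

p=1/5, q=1/3

P1 indiff ⇒ q·3+(1-q)·4 = q·7+(1-q)·2 ⇒ q(-4) = (1-q)(-2) ⇒ q = 1/3
P2 indiff ⇒ p·5+(1-p)·0 = p·1+(1-p)·1 ⇒ p(4) = (1-p)(1) ⇒ p = 1/5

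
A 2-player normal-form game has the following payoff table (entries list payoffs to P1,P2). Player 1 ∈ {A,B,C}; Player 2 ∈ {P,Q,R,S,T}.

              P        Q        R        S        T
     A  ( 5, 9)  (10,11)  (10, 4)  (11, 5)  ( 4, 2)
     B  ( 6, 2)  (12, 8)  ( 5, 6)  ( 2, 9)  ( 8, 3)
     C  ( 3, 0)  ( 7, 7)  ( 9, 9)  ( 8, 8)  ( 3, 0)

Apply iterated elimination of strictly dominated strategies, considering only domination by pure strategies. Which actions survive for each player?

P1 drop C (A beats it: P:5>3 Q:10>7 R:10>9 S:11>8 T:4>3)
P2 drop P (Q beats it: A:11>9 B:8>2)
P2 drop R (Q beats it: A:11>4 B:8>6)
P2 drop T (Q beats it: A:11>2 B:8>3)
P1→{A,B} P2→{Q,S}

Remaining: P1:{A,B} P2:{Q,S}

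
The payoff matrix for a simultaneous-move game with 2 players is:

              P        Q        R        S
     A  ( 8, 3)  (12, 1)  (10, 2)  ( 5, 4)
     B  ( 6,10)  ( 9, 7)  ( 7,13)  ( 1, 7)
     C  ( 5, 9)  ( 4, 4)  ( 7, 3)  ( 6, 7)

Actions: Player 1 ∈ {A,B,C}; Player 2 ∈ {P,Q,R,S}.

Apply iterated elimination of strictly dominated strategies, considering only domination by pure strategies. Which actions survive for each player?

Survivors P1:{A,C} P2:{P,S}

P1 drop B (A beats it: P:8>6 Q:12>9 R:10>7 S:5>1)
P2 drop Q (P beats it: A:3>1 C:9>4)
P2 drop R (P beats it: A:3>2 C:9>3)
P1→{A,C} P2→{P,S}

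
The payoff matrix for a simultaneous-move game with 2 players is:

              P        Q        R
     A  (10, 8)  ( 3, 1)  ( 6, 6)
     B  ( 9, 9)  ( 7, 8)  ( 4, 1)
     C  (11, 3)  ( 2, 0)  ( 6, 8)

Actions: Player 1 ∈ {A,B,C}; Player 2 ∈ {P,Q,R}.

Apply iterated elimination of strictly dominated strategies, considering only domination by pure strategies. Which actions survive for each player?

P2 drop Q (P beats it: A:8>1 B:9>8 C:3>0)
P1 drop B (A beats it: P:10>9 R:6>4)
P1→{A,C} P2→{P,R}

Remaining: P1:{A,C} P2:{P,R}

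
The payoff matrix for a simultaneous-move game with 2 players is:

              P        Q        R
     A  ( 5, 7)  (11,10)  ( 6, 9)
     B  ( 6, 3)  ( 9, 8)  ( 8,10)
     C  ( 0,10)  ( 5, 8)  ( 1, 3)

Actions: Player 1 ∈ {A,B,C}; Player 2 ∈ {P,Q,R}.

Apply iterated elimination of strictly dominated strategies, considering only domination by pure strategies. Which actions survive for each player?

P1 drop C (A beats it: P:5>0 Q:11>5 R:6>1)
P2 drop P (Q beats it: A:10>7 B:8>3)
P1→{A,B} P2→{Q,R}

Remaining: P1:{A,B} P2:{Q,R}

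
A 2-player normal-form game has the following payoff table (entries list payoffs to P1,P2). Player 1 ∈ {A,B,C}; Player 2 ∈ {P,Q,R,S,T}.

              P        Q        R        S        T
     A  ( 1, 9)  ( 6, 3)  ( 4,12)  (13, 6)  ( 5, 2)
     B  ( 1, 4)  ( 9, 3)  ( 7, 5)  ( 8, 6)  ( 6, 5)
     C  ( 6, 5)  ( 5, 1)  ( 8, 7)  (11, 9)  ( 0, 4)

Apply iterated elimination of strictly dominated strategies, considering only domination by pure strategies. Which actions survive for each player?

IESDS → P1:{A,C} P2:{R,S}

P2 drop P (R beats it: A:12>9 B:5>4 C:7>5)
P2 drop Q (R beats it: A:12>3 B:5>3 C:7>1)
P2 drop T (S beats it: A:6>2 B:6>5 C:9>4)
P1 drop B (C beats it: R:8>7 S:11>8)
P1→{A,C} P2→{R,S}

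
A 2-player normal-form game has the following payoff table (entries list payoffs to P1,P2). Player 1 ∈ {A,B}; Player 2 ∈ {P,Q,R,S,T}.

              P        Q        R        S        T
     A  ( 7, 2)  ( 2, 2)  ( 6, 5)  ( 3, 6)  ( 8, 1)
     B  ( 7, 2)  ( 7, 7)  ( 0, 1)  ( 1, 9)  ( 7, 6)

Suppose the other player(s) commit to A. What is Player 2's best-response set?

argmax u_2 = {S}

u_2(P vs A) = 2
u_2(Q vs A) = 2
u_2(R vs A) = 5
u_2(S vs A) = 6
u_2(T vs A) = 1
max payoff 6 at {S}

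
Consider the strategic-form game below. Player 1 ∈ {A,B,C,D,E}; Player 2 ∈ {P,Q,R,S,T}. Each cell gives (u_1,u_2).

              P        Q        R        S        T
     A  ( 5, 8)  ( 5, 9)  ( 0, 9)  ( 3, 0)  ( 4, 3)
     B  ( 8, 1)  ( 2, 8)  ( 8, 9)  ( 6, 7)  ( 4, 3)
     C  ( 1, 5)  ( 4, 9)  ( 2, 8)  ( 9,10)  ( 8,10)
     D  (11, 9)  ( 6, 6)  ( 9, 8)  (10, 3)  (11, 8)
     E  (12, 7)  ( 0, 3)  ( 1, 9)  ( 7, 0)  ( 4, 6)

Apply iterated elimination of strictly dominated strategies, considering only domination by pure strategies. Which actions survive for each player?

IESDS → P1:{D,E} P2:{P,R}

P1 drop A (D beats it: P:11>5 Q:6>5 R:9>0 S:10>3 T:11>4)
P1 drop B (D beats it: P:11>8 Q:6>2 R:9>8 S:10>6 T:11>4)
P1 drop C (D beats it: P:11>1 Q:6>4 R:9>2 S:10>9 T:11>8)
P2 drop Q (P beats it: D:9>6 E:7>3)
P2 drop S (P beats it: D:9>3 E:7>0)
P2 drop T (P beats it: D:9>8 E:7>6)
P1→{D,E} P2→{P,R}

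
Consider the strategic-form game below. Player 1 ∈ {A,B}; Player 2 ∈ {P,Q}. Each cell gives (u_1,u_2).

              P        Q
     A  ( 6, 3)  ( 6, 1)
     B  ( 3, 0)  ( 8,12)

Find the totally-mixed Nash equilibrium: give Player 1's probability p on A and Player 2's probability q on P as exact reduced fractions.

P1 indiff ⇒ q·6+(1-q)·6 = q·3+(1-q)·8 ⇒ q(3) = (1-q)(2) ⇒ q = 2/5
P2 indiff ⇒ p·3+(1-p)·0 = p·1+(1-p)·12 ⇒ p(2) = (1-p)(12) ⇒ p = 6/7

p=6/7, q=2/5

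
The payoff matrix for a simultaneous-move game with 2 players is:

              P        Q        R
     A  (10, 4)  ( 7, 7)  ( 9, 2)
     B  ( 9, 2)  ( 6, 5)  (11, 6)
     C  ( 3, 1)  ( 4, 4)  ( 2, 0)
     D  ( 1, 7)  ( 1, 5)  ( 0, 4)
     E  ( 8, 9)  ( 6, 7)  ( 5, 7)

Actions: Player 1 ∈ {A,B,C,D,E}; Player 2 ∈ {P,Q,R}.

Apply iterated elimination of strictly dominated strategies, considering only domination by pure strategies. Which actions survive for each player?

P1 drop C (A beats it: P:10>3 Q:7>4 R:9>2)
P1 drop D (A beats it: P:10>1 Q:7>1 R:9>0)
P1 drop E (A beats it: P:10>8 Q:7>6 R:9>5)
P2 drop P (Q beats it: A:7>4 B:5>2)
P1→{A,B} P2→{Q,R}

Survivors P1:{A,B} P2:{Q,R}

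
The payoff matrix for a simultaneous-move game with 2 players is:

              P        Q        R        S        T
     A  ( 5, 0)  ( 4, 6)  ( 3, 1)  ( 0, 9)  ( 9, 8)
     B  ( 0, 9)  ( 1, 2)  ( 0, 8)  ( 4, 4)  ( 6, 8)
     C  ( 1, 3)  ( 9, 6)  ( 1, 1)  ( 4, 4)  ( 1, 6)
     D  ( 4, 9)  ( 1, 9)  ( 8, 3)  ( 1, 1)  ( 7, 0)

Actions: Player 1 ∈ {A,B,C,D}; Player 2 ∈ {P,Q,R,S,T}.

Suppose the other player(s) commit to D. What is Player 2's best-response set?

u_2(P vs D) = 9
u_2(Q vs D) = 9
u_2(R vs D) = 3
u_2(S vs D) = 1
u_2(T vs D) = 0
max payoff 9 at {P,Q}

argmax u_2 = {P,Q}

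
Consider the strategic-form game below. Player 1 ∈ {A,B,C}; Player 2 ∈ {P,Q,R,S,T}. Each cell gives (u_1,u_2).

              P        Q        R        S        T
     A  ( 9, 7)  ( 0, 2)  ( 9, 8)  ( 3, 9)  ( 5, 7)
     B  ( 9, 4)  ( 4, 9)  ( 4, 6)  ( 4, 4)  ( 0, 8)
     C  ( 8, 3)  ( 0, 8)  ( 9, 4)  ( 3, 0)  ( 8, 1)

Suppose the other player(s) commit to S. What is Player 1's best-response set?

u_1(A vs S) = 3
u_1(B vs S) = 4
u_1(C vs S) = 3
max payoff 4 at {B}

P1 best: {B}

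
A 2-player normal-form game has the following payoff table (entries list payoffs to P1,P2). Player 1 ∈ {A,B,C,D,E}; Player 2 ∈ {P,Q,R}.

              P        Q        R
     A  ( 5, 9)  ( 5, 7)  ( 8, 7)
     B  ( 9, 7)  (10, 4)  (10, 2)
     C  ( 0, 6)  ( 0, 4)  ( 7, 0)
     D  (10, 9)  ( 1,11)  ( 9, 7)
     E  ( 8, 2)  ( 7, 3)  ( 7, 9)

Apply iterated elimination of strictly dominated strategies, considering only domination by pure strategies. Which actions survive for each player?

P1 drop A (B beats it: P:9>5 Q:10>5 R:10>8)
P1 drop C (B beats it: P:9>0 Q:10>0 R:10>7)
P1 drop E (B beats it: P:9>8 Q:10>7 R:10>7)
P2 drop R (P beats it: B:7>2 D:9>7)
P1→{B,D} P2→{P,Q}

IESDS → P1:{B,D} P2:{P,Q}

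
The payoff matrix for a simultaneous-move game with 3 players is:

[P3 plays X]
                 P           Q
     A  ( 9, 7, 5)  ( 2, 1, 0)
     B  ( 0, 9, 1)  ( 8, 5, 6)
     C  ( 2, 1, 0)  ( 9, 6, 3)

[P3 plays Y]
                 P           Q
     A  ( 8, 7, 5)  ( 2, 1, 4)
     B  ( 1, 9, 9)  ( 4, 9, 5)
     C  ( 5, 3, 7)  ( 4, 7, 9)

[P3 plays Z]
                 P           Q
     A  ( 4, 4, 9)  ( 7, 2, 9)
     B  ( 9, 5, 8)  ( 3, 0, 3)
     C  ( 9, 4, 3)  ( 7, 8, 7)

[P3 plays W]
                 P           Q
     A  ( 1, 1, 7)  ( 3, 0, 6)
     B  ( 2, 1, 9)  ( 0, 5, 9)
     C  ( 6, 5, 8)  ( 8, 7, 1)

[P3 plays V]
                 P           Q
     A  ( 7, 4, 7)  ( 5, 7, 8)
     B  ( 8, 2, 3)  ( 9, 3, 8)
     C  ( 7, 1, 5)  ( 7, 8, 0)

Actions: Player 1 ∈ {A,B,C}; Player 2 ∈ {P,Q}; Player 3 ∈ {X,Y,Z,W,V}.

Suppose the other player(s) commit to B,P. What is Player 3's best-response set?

u_3(X vs B,P) = 1
u_3(Y vs B,P) = 9
u_3(Z vs B,P) = 8
u_3(W vs B,P) = 9
u_3(V vs B,P) = 3
max payoff 9 at {Y,W}

P3 best: {Y,W}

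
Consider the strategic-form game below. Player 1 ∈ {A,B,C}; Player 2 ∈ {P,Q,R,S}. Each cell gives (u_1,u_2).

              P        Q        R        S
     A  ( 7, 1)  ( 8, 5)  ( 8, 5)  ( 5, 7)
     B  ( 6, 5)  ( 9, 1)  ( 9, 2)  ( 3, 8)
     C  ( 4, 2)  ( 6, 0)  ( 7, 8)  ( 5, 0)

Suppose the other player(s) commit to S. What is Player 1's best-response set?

argmax u_1 = {A,C}

u_1(A vs S) = 5
u_1(B vs S) = 3
u_1(C vs S) = 5
max payoff 5 at {A,C}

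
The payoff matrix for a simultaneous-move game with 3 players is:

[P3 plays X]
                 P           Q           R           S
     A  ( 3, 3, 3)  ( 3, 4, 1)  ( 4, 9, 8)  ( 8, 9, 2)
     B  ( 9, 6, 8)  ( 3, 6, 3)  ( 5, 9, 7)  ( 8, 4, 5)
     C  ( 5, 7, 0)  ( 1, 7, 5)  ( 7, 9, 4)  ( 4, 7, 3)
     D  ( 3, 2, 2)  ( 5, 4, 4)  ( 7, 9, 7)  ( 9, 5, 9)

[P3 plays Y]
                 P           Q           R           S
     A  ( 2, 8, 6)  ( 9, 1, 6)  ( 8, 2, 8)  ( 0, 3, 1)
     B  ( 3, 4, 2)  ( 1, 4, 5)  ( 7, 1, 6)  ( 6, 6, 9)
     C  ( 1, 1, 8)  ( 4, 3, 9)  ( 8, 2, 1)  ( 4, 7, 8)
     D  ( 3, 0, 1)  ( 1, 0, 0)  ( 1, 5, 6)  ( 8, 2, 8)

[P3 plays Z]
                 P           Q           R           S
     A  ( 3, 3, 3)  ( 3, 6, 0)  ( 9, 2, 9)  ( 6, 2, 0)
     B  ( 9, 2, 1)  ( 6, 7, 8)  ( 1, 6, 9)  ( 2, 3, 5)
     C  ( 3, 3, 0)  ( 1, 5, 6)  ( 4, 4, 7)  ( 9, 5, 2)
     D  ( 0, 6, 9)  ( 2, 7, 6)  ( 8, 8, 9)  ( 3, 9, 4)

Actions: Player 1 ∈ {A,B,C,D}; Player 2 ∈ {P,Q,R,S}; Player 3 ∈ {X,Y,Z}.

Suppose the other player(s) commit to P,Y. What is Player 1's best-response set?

P1 best: {B,D}

u_1(A vs P,Y) = 2
u_1(B vs P,Y) = 3
u_1(C vs P,Y) = 1
u_1(D vs P,Y) = 3
max payoff 3 at {B,D}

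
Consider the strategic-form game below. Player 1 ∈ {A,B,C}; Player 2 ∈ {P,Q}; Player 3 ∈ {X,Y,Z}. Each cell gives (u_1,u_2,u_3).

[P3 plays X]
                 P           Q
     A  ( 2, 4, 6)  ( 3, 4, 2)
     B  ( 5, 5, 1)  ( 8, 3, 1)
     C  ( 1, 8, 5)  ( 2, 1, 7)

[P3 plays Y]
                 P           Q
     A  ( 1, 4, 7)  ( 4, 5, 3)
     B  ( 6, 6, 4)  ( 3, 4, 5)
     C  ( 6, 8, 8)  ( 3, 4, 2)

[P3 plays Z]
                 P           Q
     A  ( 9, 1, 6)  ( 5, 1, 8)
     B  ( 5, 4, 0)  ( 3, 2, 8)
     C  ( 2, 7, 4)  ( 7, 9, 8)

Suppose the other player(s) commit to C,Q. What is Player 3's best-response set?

u_3(X vs C,Q) = 7
u_3(Y vs C,Q) = 2
u_3(Z vs C,Q) = 8
max payoff 8 at {Z}

P3 best: {Z}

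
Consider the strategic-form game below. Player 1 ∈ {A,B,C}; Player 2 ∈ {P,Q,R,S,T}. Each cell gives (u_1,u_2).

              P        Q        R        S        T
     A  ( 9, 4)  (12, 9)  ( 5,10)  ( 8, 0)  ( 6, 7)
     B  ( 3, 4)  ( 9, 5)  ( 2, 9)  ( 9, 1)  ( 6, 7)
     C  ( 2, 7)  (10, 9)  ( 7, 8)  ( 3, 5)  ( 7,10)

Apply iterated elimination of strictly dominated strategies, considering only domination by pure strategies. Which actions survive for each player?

Remaining: P1:{A,C} P2:{Q,R,T}

P2 drop P (Q beats it: A:9>4 B:5>4 C:9>7)
P2 drop S (Q beats it: A:9>0 B:5>1 C:9>5)
P1 drop B (C beats it: Q:10>9 R:7>2 T:7>6)
P1→{A,C} P2→{Q,R,T}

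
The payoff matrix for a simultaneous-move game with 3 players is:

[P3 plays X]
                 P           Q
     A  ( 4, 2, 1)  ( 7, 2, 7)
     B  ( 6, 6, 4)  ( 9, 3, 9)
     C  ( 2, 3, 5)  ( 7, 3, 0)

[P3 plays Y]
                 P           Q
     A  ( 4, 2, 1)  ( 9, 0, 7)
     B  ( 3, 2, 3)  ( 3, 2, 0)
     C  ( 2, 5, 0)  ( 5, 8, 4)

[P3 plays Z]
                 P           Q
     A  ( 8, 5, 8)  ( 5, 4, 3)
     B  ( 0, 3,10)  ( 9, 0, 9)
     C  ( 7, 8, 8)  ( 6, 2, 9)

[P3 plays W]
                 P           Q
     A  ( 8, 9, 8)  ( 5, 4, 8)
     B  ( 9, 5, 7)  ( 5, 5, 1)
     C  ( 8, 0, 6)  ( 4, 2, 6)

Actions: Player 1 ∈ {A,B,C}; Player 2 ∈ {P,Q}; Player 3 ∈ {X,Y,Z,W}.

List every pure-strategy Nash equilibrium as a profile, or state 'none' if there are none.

(A,P,X): not NE [P1→B gives 6>4; P3→W gives 8>1]
(A,P,Y): not NE [P3→W gives 8>1]
(A,P,Z): NE
(A,P,W): not NE [P1→B gives 9>8]
(A,Q,X): not NE [P1→B gives 9>7; P3→W gives 8>7]
(A,Q,Y): not NE [P2→P gives 2>0; P3→W gives 8>7]
(A,Q,Z): not NE [P1→B gives 9>5; P2→P gives 5>4; P3→W gives 8>3]
(A,Q,W): not NE [P2→P gives 9>4]
(B,P,X): not NE [P3→Z gives 10>4]
(B,P,Y): not NE [P1→A gives 4>3; P3→Z gives 10>3]
(B,P,Z): not NE [P1→A gives 8>0]
(B,P,W): not NE [P3→Z gives 10>7]
(B,Q,X): not NE [P2→P gives 6>3]
(B,Q,Y): not NE [P1→A gives 9>3; P3→Z gives 9>0]
(B,Q,Z): not NE [P2→P gives 3>0]
(B,Q,W): not NE [P3→Z gives 9>1]
(C,P,X): not NE [P1→B gives 6>2; P3→Z gives 8>5]
(C,P,Y): not NE [P1→A gives 4>2; P2→Q gives 8>5; P3→Z gives 8>0]
(C,P,Z): not NE [P1→A gives 8>7]
(C,P,W): not NE [P1→B gives 9>8; P2→Q gives 2>0; P3→Z gives 8>6]
(C,Q,X): not NE [P1→B gives 9>7; P3→Z gives 9>0]
(C,Q,Y): not NE [P1→A gives 9>5; P3→Z gives 9>4]
(C,Q,Z): not NE [P1→B gives 9>6; P2→P gives 8>2]
(C,Q,W): not NE [P1→B gives 5>4; P3→Z gives 9>6]

NE set: (A,P,Z)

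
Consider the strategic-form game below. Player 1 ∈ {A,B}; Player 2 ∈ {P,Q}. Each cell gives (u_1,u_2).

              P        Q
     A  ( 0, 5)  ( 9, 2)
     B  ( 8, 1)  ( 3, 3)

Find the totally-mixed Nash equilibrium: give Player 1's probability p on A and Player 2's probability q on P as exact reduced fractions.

(p,q) = (2/5, 3/7)

P1 indiff ⇒ q·0+(1-q)·9 = q·8+(1-q)·3 ⇒ q(-8) = (1-q)(-6) ⇒ q = 3/7
P2 indiff ⇒ p·5+(1-p)·1 = p·2+(1-p)·3 ⇒ p(3) = (1-p)(2) ⇒ p = 2/5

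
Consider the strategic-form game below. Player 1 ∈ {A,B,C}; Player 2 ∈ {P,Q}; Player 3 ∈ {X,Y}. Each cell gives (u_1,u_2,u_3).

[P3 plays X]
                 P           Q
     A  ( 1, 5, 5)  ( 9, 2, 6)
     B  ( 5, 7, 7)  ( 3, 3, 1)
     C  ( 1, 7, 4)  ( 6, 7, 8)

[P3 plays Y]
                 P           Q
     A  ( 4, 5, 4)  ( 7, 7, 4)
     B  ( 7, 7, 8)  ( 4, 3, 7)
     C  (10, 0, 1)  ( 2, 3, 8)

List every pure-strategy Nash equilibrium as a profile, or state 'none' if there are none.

(A,P,X): not NE [P1→B gives 5>1]
(A,P,Y): not NE [P1→C gives 10>4; P2→Q gives 7>5; P3→X gives 5>4]
(A,Q,X): not NE [P2→P gives 5>2]
(A,Q,Y): not NE [P3→X gives 6>4]
(B,P,X): not NE [P3→Y gives 8>7]
(B,P,Y): not NE [P1→C gives 10>7]
(B,Q,X): not NE [P1→A gives 9>3; P2→P gives 7>3; P3→Y gives 7>1]
(B,Q,Y): not NE [P1→A gives 7>4; P2→P gives 7>3]
(C,P,X): not NE [P1→B gives 5>1]
(C,P,Y): not NE [P2→Q gives 3>0; P3→X gives 4>1]
(C,Q,X): not NE [P1→A gives 9>6]
(C,Q,Y): not NE [P1→A gives 7>2]

PSNE: ∅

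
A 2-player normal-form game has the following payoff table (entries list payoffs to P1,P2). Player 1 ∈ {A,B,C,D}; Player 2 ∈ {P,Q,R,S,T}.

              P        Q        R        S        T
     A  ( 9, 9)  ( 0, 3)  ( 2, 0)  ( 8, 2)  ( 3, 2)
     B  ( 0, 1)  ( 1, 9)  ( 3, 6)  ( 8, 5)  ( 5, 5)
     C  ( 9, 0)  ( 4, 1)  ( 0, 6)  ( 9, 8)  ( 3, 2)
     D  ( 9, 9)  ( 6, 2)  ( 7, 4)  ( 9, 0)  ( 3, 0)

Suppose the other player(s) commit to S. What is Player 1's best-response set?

u_1(A vs S) = 8
u_1(B vs S) = 8
u_1(C vs S) = 9
u_1(D vs S) = 9
max payoff 9 at {C,D}

argmax u_1 = {C,D}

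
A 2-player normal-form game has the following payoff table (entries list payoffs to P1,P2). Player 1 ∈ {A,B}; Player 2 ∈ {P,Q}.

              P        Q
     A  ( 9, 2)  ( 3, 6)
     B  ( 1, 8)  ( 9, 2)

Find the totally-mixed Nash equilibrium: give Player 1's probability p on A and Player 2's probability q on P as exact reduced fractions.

p=3/5, q=3/7

P1 indiff ⇒ q·9+(1-q)·3 = q·1+(1-q)·9 ⇒ q(8) = (1-q)(6) ⇒ q = 3/7
P2 indiff ⇒ p·2+(1-p)·8 = p·6+(1-p)·2 ⇒ p(-4) = (1-p)(-6) ⇒ p = 3/5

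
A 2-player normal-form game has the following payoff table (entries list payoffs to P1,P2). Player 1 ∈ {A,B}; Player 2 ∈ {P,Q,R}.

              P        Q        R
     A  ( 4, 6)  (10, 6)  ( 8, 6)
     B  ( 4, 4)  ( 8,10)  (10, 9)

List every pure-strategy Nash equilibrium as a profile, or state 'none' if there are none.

NE set: (A,P), (A,Q)

(A,P): NE
(A,Q): NE
(A,R): not NE [P1→B gives 10>8]
(B,P): not NE [P2→Q gives 10>4]
(B,Q): not NE [P1→A gives 10>8]
(B,R): not NE [P2→Q gives 10>9]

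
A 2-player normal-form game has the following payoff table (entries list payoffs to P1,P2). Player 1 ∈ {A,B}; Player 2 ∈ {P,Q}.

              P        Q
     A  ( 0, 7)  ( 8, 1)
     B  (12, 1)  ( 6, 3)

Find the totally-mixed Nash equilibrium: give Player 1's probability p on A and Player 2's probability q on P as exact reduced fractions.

P1 indiff ⇒ q·0+(1-q)·8 = q·12+(1-q)·6 ⇒ q(-12) = (1-q)(-2) ⇒ q = 1/7
P2 indiff ⇒ p·7+(1-p)·1 = p·1+(1-p)·3 ⇒ p(6) = (1-p)(2) ⇒ p = 1/4

p=1/4, q=1/7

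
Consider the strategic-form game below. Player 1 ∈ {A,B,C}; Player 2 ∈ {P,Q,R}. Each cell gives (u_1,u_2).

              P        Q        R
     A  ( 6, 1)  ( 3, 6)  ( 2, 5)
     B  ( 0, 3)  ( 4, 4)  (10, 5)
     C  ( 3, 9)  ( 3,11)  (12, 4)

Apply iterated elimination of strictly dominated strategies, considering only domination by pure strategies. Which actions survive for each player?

P2 drop P (Q beats it: A:6>1 B:4>3 C:11>9)
P1 drop A (B beats it: Q:4>3 R:10>2)
P1→{B,C} P2→{Q,R}

Remaining: P1:{B,C} P2:{Q,R}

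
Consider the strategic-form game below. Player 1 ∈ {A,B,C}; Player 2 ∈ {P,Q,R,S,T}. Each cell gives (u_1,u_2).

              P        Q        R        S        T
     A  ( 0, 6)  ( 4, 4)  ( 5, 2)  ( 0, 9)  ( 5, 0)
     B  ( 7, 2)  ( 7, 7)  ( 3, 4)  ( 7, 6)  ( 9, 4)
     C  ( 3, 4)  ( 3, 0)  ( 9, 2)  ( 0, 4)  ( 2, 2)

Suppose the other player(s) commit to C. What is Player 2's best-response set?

BR_2 = {P,S}

u_2(P vs C) = 4
u_2(Q vs C) = 0
u_2(R vs C) = 2
u_2(S vs C) = 4
u_2(T vs C) = 2
max payoff 4 at {P,S}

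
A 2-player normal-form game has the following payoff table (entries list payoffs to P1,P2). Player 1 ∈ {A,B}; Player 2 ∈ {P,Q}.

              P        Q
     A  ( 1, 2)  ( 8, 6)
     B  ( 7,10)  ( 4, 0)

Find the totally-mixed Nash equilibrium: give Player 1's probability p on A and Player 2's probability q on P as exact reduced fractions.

P1 indiff ⇒ q·1+(1-q)·8 = q·7+(1-q)·4 ⇒ q(-6) = (1-q)(-4) ⇒ q = 2/5
P2 indiff ⇒ p·2+(1-p)·10 = p·6+(1-p)·0 ⇒ p(-4) = (1-p)(-10) ⇒ p = 5/7

P1 mixes 5/7 on A; P2 mixes 2/5 on P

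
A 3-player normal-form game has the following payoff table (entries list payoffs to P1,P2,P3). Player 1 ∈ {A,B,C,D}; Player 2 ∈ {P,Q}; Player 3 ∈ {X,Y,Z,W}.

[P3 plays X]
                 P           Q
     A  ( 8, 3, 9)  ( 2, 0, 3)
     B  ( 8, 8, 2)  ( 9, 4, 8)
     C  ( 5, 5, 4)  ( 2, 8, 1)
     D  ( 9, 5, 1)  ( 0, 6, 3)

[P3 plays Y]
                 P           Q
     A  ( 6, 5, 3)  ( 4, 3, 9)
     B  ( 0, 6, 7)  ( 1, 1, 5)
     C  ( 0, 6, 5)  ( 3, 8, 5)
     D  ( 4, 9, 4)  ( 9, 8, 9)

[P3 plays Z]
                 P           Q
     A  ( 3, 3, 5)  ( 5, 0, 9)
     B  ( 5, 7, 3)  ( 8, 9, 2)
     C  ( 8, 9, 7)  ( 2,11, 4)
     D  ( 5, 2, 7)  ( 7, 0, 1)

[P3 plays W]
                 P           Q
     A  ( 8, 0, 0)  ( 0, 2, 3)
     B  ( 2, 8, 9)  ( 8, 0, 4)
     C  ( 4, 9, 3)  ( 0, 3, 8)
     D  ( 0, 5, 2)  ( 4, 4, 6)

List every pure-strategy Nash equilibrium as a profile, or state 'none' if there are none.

(A,P,X): not NE [P1→D gives 9>8]
(A,P,Y): not NE [P3→X gives 9>3]
(A,P,Z): not NE [P1→C gives 8>3; P3→X gives 9>5]
(A,P,W): not NE [P2→Q gives 2>0; P3→X gives 9>0]
(A,Q,X): not NE [P1→B gives 9>2; P2→P gives 3>0; P3→Z gives 9>3]
(A,Q,Y): not NE [P1→D gives 9>4; P2→P gives 5>3]
(A,Q,Z): not NE [P1→B gives 8>5; P2→P gives 3>0]
(A,Q,W): not NE [P1→B gives 8>0; P3→Z gives 9>3]
(B,P,X): not NE [P1→D gives 9>8; P3→W gives 9>2]
(B,P,Y): not NE [P1→A gives 6>0; P3→W gives 9>7]
(B,P,Z): not NE [P1→C gives 8>5; P2→Q gives 9>7; P3→W gives 9>3]
(B,P,W): not NE [P1→A gives 8>2]
(B,Q,X): not NE [P2→P gives 8>4]
(B,Q,Y): not NE [P1→D gives 9>1; P2→P gives 6>1; P3→X gives 8>5]
(B,Q,Z): not NE [P3→X gives 8>2]
(B,Q,W): not NE [P2→P gives 8>0; P3→X gives 8>4]
(C,P,X): not NE [P1→D gives 9>5; P2→Q gives 8>5; P3→Z gives 7>4]
(C,P,Y): not NE [P1→A gives 6>0; P2→Q gives 8>6; P3→Z gives 7>5]
(C,P,Z): not NE [P2→Q gives 11>9]
(C,P,W): not NE [P1→A gives 8>4; P3→Z gives 7>3]
(C,Q,X): not NE [P1→B gives 9>2; P3→W gives 8>1]
(C,Q,Y): not NE [P1→D gives 9>3; P3→W gives 8>5]
(C,Q,Z): not NE [P1→B gives 8>2; P3→W gives 8>4]
(C,Q,W): not NE [P1→B gives 8>0; P2→P gives 9>3]
(D,P,X): not NE [P2→Q gives 6>5; P3→Z gives 7>1]
(D,P,Y): not NE [P1→A gives 6>4; P3→Z gives 7>4]
(D,P,Z): not NE [P1→C gives 8>5]
(D,P,W): not NE [P1→A gives 8>0; P3→Z gives 7>2]
(D,Q,X): not NE [P1→B gives 9>0; P3→Y gives 9>3]
(D,Q,Y): not NE [P2→P gives 9>8]
(D,Q,Z): not NE [P1→B gives 8>7; P2→P gives 2>0; P3→Y gives 9>1]
(D,Q,W): not NE [P1→B gives 8>4; P2→P gives 5>4; P3→Y gives 9>6]

Equilibria: none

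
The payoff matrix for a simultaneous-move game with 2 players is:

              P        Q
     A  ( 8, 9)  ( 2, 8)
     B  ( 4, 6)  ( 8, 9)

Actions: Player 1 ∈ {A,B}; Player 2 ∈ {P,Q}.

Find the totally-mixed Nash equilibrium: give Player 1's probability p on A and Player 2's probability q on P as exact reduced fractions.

P1 indiff ⇒ q·8+(1-q)·2 = q·4+(1-q)·8 ⇒ q(4) = (1-q)(6) ⇒ q = 3/5
P2 indiff ⇒ p·9+(1-p)·6 = p·8+(1-p)·9 ⇒ p(1) = (1-p)(3) ⇒ p = 3/4

p=3/4, q=3/5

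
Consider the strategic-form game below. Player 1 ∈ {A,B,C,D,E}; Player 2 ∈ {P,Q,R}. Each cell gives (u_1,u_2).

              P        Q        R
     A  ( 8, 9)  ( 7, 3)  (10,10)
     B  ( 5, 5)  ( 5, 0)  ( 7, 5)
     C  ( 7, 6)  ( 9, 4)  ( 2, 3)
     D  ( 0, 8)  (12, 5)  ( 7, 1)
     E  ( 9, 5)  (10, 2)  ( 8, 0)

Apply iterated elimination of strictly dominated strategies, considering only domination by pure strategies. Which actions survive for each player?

Remaining: P1:{A,E} P2:{P,R}

P1 drop B (A beats it: P:8>5 Q:7>5 R:10>7)
P1 drop C (E beats it: P:9>7 Q:10>9 R:8>2)
P2 drop Q (P beats it: A:9>3 D:8>5 E:5>2)
P1 drop D (A beats it: P:8>0 R:10>7)
P1→{A,E} P2→{P,R}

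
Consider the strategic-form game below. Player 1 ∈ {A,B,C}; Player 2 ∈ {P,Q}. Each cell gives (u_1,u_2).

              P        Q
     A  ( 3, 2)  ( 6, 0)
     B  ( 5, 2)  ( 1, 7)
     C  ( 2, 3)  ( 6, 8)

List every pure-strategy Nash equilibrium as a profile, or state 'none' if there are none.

(A,P): not NE [P1→B gives 5>3]
(A,Q): not NE [P2→P gives 2>0]
(B,P): not NE [P2→Q gives 7>2]
(B,Q): not NE [P1→C gives 6>1]
(C,P): not NE [P1→B gives 5>2; P2→Q gives 8>3]
(C,Q): NE

NE set: (C,Q)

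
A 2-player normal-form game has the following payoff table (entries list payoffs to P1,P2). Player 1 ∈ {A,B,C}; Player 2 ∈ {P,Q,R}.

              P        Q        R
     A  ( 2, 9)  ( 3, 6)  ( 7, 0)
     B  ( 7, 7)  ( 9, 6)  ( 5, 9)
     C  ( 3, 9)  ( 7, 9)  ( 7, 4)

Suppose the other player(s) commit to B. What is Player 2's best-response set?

argmax u_2 = {R}

u_2(P vs B) = 7
u_2(Q vs B) = 6
u_2(R vs B) = 9
max payoff 9 at {R}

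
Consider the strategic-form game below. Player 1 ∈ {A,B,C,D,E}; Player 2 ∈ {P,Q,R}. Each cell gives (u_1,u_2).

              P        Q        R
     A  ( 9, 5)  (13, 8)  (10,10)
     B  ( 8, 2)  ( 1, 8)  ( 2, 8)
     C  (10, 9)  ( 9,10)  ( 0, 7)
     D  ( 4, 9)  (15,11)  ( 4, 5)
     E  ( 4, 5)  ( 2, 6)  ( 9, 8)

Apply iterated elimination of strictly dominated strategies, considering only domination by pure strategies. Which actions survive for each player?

Remaining: P1:{A,D} P2:{Q,R}

P1 drop B (A beats it: P:9>8 Q:13>1 R:10>2)
P1 drop E (A beats it: P:9>4 Q:13>2 R:10>9)
P2 drop P (Q beats it: A:8>5 C:10>9 D:11>9)
P1 drop C (A beats it: Q:13>9 R:10>0)
P1→{A,D} P2→{Q,R}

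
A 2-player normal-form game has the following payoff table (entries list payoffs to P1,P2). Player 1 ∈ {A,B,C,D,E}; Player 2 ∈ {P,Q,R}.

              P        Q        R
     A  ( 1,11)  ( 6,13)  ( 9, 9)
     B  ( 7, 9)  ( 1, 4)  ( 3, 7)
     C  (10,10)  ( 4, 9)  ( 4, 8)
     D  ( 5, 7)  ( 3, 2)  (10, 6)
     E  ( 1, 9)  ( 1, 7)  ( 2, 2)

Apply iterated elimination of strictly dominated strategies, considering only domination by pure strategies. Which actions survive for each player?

P1 drop B (C beats it: P:10>7 Q:4>1 R:4>3)
P1 drop E (C beats it: P:10>1 Q:4>1 R:4>2)
P2 drop R (P beats it: A:11>9 C:10>8 D:7>6)
P1 drop D (C beats it: P:10>5 Q:4>3)
P1→{A,C} P2→{P,Q}

Remaining: P1:{A,C} P2:{P,Q}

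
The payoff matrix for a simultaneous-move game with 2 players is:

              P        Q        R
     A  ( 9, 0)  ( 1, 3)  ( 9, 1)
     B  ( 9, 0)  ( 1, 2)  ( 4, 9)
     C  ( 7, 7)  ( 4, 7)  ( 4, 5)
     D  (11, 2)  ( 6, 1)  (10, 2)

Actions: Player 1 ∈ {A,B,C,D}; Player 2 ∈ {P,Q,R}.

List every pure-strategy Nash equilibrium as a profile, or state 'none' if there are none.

PSNE = {(D,P), (D,R)}

(A,P): not NE [P1→D gives 11>9; P2→Q gives 3>0]
(A,Q): not NE [P1→D gives 6>1]
(A,R): not NE [P1→D gives 10>9; P2→Q gives 3>1]
(B,P): not NE [P1→D gives 11>9; P2→R gives 9>0]
(B,Q): not NE [P1→D gives 6>1; P2→R gives 9>2]
(B,R): not NE [P1→D gives 10>4]
(C,P): not NE [P1→D gives 11>7]
(C,Q): not NE [P1→D gives 6>4]
(C,R): not NE [P1→D gives 10>4; P2→Q gives 7>5]
(D,P): NE
(D,Q): not NE [P2→R gives 2>1]
(D,R): NE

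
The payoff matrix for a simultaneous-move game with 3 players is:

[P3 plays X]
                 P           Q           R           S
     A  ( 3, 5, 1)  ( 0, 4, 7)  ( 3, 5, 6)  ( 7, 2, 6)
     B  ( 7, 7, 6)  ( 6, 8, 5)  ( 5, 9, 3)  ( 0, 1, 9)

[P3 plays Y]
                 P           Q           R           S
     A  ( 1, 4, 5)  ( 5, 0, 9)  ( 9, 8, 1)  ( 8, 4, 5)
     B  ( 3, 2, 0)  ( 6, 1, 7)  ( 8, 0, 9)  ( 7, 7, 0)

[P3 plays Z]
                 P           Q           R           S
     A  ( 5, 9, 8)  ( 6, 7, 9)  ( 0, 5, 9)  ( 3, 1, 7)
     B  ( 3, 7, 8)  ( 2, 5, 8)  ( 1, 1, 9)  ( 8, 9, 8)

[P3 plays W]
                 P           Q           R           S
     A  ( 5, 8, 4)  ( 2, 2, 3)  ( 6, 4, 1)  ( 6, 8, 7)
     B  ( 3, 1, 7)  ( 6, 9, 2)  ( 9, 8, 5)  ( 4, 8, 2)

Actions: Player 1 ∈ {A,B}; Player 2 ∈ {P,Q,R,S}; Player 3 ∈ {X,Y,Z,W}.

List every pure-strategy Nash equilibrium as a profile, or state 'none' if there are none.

NE set: (A,P,Z), (A,S,W)

(A,P,X): not NE [P1→B gives 7>3; P3→Z gives 8>1]
(A,P,Y): not NE [P1→B gives 3>1; P2→R gives 8>4; P3→Z gives 8>5]
(A,P,Z): NE
(A,P,W): not NE [P3→Z gives 8>4]
(A,Q,X): not NE [P1→B gives 6>0; P2→R gives 5>4; P3→Z gives 9>7]
(A,Q,Y): not NE [P1→B gives 6>5; P2→R gives 8>0]
(A,Q,Z): not NE [P2→P gives 9>7]
(A,Q,W): not NE [P1→B gives 6>2; P2→S gives 8>2; P3→Z gives 9>3]
(A,R,X): not NE [P1→B gives 5>3; P3→Z gives 9>6]
(A,R,Y): not NE [P3→Z gives 9>1]
(A,R,Z): not NE [P1→B gives 1>0; P2→P gives 9>5]
(A,R,W): not NE [P1→B gives 9>6; P2→S gives 8>4; P3→Z gives 9>1]
(A,S,X): not NE [P2→R gives 5>2; P3→W gives 7>6]
(A,S,Y): not NE [P2→R gives 8>4; P3→W gives 7>5]
(A,S,Z): not NE [P1→B gives 8>3; P2→P gives 9>1]
(A,S,W): NE
(B,P,X): not NE [P2→R gives 9>7; P3→Z gives 8>6]
(B,P,Y): not NE [P2→S gives 7>2; P3→Z gives 8>0]
(B,P,Z): not NE [P1→A gives 5>3; P2→S gives 9>7]
(B,P,W): not NE [P1→A gives 5>3; P2→Q gives 9>1; P3→Z gives 8>7]
(B,Q,X): not NE [P2→R gives 9>8; P3→Z gives 8>5]
(B,Q,Y): not NE [P2→S gives 7>1; P3→Z gives 8>7]
(B,Q,Z): not NE [P1→A gives 6>2; P2→S gives 9>5]
(B,Q,W): not NE [P3→Z gives 8>2]
(B,R,X): not NE [P3→Z gives 9>3]
(B,R,Y): not NE [P1→A gives 9>8; P2→S gives 7>0]
(B,R,Z): not NE [P2→S gives 9>1]
(B,R,W): not NE [P2→Q gives 9>8; P3→Z gives 9>5]
(B,S,X): not NE [P1→A gives 7>0; P2→R gives 9>1]
(B,S,Y): not NE [P1→A gives 8>7; P3→X gives 9>0]
(B,S,Z): not NE [P3→X gives 9>8]
(B,S,W): not NE [P1→A gives 6>4; P2→Q gives 9>8; P3→X gives 9>2]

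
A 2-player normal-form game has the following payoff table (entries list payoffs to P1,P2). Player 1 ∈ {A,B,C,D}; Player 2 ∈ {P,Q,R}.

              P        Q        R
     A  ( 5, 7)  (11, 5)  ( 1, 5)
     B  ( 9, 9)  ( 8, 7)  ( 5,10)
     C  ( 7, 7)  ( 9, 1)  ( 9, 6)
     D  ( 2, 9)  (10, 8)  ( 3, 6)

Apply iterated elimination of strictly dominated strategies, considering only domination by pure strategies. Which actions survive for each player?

IESDS → P1:{B,C} P2:{P,R}

P2 drop Q (P beats it: A:7>5 B:9>7 C:7>1 D:9>8)
P1 drop A (B beats it: P:9>5 R:5>1)
P1 drop D (B beats it: P:9>2 R:5>3)
P1→{B,C} P2→{P,R}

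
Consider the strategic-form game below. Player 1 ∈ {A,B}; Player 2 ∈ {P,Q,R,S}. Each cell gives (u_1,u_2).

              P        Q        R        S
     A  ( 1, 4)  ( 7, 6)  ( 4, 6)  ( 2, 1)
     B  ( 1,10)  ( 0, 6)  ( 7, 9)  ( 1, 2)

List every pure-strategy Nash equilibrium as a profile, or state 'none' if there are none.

NE set: (A,Q), (B,P)

(A,P): not NE [P2→R gives 6>4]
(A,Q): NE
(A,R): not NE [P1→B gives 7>4]
(A,S): not NE [P2→R gives 6>1]
(B,P): NE
(B,Q): not NE [P1→A gives 7>0; P2→P gives 10>6]
(B,R): not NE [P2→P gives 10>9]
(B,S): not NE [P1→A gives 2>1; P2→P gives 10>2]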